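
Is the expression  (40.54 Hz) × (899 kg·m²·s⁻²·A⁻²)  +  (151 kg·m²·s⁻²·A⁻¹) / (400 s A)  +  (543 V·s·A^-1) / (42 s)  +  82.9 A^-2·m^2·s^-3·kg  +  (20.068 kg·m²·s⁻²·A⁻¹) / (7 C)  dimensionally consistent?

Yes

In SI base units:
  (40.54 Hz) × (899 kg·m²·s⁻²·A⁻²):  [s⁻¹] · [kg·m²·s⁻²·A⁻²] = kg·m²·s⁻³·A⁻²
  (151 kg·m²·s⁻²·A⁻¹) / (400 s A):  [kg·m²·s⁻²·A⁻¹] / [s·A] = kg·m²·s⁻³·A⁻²
  (543 V·s·A^-1) / (42 s):  [kg·m²·s⁻²·A⁻²] / [s] = kg·m²·s⁻³·A⁻²
  82.9 A^-2·m^2·s^-3·kg:  kg·m²·s⁻³·A⁻²
  (20.068 kg·m²·s⁻²·A⁻¹) / (7 C):  [kg·m²·s⁻²·A⁻¹] / [s·A] = kg·m²·s⁻³·A⁻²
Every term reduces to kg·m²·s⁻³·A⁻².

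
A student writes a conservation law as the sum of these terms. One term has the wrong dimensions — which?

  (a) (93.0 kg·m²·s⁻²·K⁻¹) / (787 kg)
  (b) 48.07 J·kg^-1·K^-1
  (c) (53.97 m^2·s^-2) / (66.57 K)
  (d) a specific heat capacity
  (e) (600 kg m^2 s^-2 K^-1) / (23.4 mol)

Dimensions:
  (a) [kg·m²·s⁻²·K⁻¹] / [kg] = m²·s⁻²·K⁻¹
  (b) J·kg⁻¹·K⁻¹ = N·m·kg⁻¹·K⁻¹ = m²·s⁻²·K⁻¹
  (c) [m²·s⁻²] / [K] = m²·s⁻²·K⁻¹
  (d) [specific heat capacity] = m²·s⁻²·K⁻¹
  (e) [kg·m²·s⁻²·K⁻¹] / [mol] = kg·m²·s⁻²·K⁻¹·mol⁻¹
All reduce to m²·s⁻²·K⁻¹ except (e), which is kg·m²·s⁻²·K⁻¹·mol⁻¹.

(e)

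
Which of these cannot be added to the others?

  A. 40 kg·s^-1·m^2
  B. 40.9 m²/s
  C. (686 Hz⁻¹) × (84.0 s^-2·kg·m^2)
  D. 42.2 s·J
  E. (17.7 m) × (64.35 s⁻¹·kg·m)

Reduce each to base SI dimensions:
  A. kg·m²·s⁻¹
  B. m²·s⁻¹
  C. [s] · [kg·m²·s⁻²] = kg·m²·s⁻¹
  D. J·s = N·m·s = kg·m²·s⁻¹
  E. [m] · [kg·m·s⁻¹] = kg·m²·s⁻¹
All reduce to kg·m²·s⁻¹ except B., which is m²·s⁻¹.

B.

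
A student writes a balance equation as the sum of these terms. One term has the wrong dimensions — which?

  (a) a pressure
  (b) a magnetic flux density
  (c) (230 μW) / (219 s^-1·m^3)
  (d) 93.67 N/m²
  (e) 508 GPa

In SI base units:
  (a) [pressure] = kg·m⁻¹·s⁻²
  (b) [magnetic flux density] = kg·s⁻²·A⁻¹
  (c) [kg·m²·s⁻³] / [m³·s⁻¹] = kg·m⁻¹·s⁻²
  (d) N·m⁻² = kg·m·s⁻²·m⁻² = kg·m⁻¹·s⁻²
  (e) Pa = N·m⁻² = kg·m⁻¹·s⁻²
All reduce to kg·m⁻¹·s⁻² except (b), which is kg·s⁻²·A⁻¹.

(b)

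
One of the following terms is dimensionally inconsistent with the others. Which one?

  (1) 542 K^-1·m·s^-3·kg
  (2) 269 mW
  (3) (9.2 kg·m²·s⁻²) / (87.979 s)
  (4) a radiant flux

Expand each in SI base units:
  (1) kg·m·s⁻³·K⁻¹
  (2) W = J·s⁻¹ = kg·m²·s⁻³
  (3) [kg·m²·s⁻²] / [s] = kg·m²·s⁻³
  (4) [radiant flux] = kg·m²·s⁻³
All reduce to kg·m²·s⁻³ except (1), which is kg·m·s⁻³·K⁻¹.

(1)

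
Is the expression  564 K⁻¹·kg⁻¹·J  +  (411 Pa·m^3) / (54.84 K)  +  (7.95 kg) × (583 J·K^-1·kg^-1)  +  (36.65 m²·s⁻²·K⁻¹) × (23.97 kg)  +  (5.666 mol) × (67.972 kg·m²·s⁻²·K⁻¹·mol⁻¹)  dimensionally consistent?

Work out the base dimensions of each:
  564 K⁻¹·kg⁻¹·J:  J·kg⁻¹·K⁻¹ = N·m·kg⁻¹·K⁻¹ = m²·s⁻²·K⁻¹
  (411 Pa·m^3) / (54.84 K):  [kg·m²·s⁻²] / [K] = kg·m²·s⁻²·K⁻¹
  (7.95 kg) × (583 J·K^-1·kg^-1):  [kg] · [m²·s⁻²·K⁻¹] = kg·m²·s⁻²·K⁻¹
  (36.65 m²·s⁻²·K⁻¹) × (23.97 kg):  [m²·s⁻²·K⁻¹] · [kg] = kg·m²·s⁻²·K⁻¹
  (5.666 mol) × (67.972 kg·m²·s⁻²·K⁻¹·mol⁻¹):  [mol] · [kg·m²·s⁻²·K⁻¹·mol⁻¹] = kg·m²·s⁻²·K⁻¹
The terms do not share a single dimension (kg·m²·s⁻²·K⁻¹ vs m²·s⁻²·K⁻¹).

No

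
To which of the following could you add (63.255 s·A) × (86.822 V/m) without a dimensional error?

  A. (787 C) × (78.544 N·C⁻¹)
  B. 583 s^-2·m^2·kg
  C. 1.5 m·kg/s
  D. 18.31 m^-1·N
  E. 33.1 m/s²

A.

Reference: [s·A] · [kg·m·s⁻³·A⁻¹] = kg·m·s⁻².
Each option:
  A. [s·A] · [kg·m·s⁻³·A⁻¹] = kg·m·s⁻²  ← same
  B. kg·m²·s⁻²
  C. kg·m·s⁻¹
  D. N·m⁻¹ = kg·m·s⁻²·m⁻¹ = kg·s⁻²
  E. m·s⁻²
Only A. matches kg·m·s⁻².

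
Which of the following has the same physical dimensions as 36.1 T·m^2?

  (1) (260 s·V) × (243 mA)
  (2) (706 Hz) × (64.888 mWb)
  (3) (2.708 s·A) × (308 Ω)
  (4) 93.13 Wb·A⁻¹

(3)

Reference: T·m² = Wb·m⁻²·m² = kg·m²·s⁻²·A⁻¹.
Each option:
  (1) [kg·m²·s⁻²·A⁻¹] · [A] = kg·m²·s⁻²
  (2) [s⁻¹] · [kg·m²·s⁻²·A⁻¹] = kg·m²·s⁻³·A⁻¹
  (3) [s·A] · [kg·m²·s⁻³·A⁻²] = kg·m²·s⁻²·A⁻¹  ← same
  (4) Wb·A⁻¹ = V·s·A⁻¹ = kg·m²·s⁻²·A⁻²
Only (3) matches kg·m²·s⁻²·A⁻¹.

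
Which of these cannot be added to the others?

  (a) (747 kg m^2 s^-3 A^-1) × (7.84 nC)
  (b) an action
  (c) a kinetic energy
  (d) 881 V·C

In SI base units:
  (a) [kg·m²·s⁻³·A⁻¹] · [s·A] = kg·m²·s⁻²
  (b) [action] = kg·m²·s⁻¹
  (c) [kinetic energy] = kg·m²·s⁻²
  (d) C·V = s·A·J·C⁻¹ = kg·m²·s⁻²
All reduce to kg·m²·s⁻² except (b), which is kg·m²·s⁻¹.

(b)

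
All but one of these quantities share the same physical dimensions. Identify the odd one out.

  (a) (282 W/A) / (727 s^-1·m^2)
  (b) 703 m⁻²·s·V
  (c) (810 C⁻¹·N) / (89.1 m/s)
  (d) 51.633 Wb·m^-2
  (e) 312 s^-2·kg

Work out the base dimensions of each:
  (a) [kg·m²·s⁻³·A⁻¹] / [m²·s⁻¹] = kg·s⁻²·A⁻¹
  (b) V·s·m⁻² = J·C⁻¹·s·m⁻² = kg·s⁻²·A⁻¹
  (c) [kg·m·s⁻³·A⁻¹] / [m·s⁻¹] = kg·s⁻²·A⁻¹
  (d) Wb·m⁻² = V·s·m⁻² = kg·s⁻²·A⁻¹
  (e) kg·s⁻²
All reduce to kg·s⁻²·A⁻¹ except (e), which is kg·s⁻².

(e)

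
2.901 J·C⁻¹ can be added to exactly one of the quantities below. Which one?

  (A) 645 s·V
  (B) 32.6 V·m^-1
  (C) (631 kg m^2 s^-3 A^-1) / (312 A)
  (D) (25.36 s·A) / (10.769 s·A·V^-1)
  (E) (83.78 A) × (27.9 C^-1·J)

(D)

Reference: J·C⁻¹ = N·m·(s·A)⁻¹ = kg·m²·s⁻³·A⁻¹.
Each option:
  (A) V·s = J·C⁻¹·s = kg·m²·s⁻²·A⁻¹
  (B) V·m⁻¹ = J·C⁻¹·m⁻¹ = kg·m·s⁻³·A⁻¹
  (C) [kg·m²·s⁻³·A⁻¹] / [A] = kg·m²·s⁻³·A⁻²
  (D) [s·A] / [kg⁻¹·m⁻²·s⁴·A²] = kg·m²·s⁻³·A⁻¹  ← same
  (E) [A] · [kg·m²·s⁻³·A⁻¹] = kg·m²·s⁻³
Only (D) matches kg·m²·s⁻³·A⁻¹.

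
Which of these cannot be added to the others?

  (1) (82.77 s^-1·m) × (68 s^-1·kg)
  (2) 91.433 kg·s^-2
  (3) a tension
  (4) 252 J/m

Work out the base dimensions of each:
  (1) [m·s⁻¹] · [kg·s⁻¹] = kg·m·s⁻²
  (2) kg·s⁻²
  (3) [tension] = kg·m·s⁻²
  (4) J·m⁻¹ = N·m·m⁻¹ = kg·m·s⁻²
All reduce to kg·m·s⁻² except (2), which is kg·s⁻².

(2)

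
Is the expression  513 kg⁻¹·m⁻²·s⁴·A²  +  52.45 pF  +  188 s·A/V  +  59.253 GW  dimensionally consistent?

Expand each in SI base units:
  513 kg⁻¹·m⁻²·s⁴·A²:  kg⁻¹·m⁻²·s⁴·A²
  52.45 pF:  F = C·V⁻¹ = kg⁻¹·m⁻²·s⁴·A²
  188 s·A/V:  A·s·V⁻¹ = A·s·(J·C⁻¹)⁻¹ = kg⁻¹·m⁻²·s⁴·A²
  59.253 GW:  W = J·s⁻¹ = kg·m²·s⁻³
The terms do not share a single dimension (kg·m²·s⁻³ vs kg⁻¹·m⁻²·s⁴·A²).

No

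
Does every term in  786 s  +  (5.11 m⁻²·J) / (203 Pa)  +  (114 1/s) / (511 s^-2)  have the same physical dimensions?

Reduce each to base SI dimensions:
  786 s:  s
  (5.11 m⁻²·J) / (203 Pa):  [kg·s⁻²] / [kg·m⁻¹·s⁻²] = m
  (114 1/s) / (511 s^-2):  [s⁻¹] / [s⁻²] = s
The terms do not share a single dimension (m vs s).

No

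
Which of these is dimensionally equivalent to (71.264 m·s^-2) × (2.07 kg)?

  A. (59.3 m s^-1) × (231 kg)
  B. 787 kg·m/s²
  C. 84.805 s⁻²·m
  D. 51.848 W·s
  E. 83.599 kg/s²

B.

Reference: [m·s⁻²] · [kg] = kg·m·s⁻².
Each option:
  A. [m·s⁻¹] · [kg] = kg·m·s⁻¹
  B. kg·m·s⁻²  ← same
  C. m·s⁻²
  D. W·s = J·s⁻¹·s = kg·m²·s⁻²
  E. kg·s⁻²
Only B. matches kg·m·s⁻².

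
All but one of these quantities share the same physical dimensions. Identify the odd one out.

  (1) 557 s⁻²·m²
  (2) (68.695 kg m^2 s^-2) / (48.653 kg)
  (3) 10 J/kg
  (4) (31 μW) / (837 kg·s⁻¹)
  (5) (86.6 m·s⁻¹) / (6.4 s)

(5)

In SI base units:
  (1) m²·s⁻²
  (2) [kg·m²·s⁻²] / [kg] = m²·s⁻²
  (3) J·kg⁻¹ = N·m·kg⁻¹ = m²·s⁻²
  (4) [kg·m²·s⁻³] / [kg·s⁻¹] = m²·s⁻²
  (5) [m·s⁻¹] / [s] = m·s⁻²
All reduce to m²·s⁻² except (5), which is m·s⁻².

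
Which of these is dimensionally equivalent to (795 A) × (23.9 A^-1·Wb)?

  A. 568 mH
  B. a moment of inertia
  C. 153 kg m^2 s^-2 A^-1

C.

Reference: [A] · [kg·m²·s⁻²·A⁻²] = kg·m²·s⁻²·A⁻¹.
Each option:
  A. H = V·s·A⁻¹ = kg·m²·s⁻²·A⁻²
  B. [moment of inertia] = kg·m²
  C. kg·m²·s⁻²·A⁻¹  ← same
Only C. matches kg·m²·s⁻²·A⁻¹.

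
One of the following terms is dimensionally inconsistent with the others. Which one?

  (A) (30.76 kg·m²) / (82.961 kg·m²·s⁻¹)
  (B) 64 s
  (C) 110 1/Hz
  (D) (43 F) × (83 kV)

(D)

In SI base units:
  (A) [kg·m²] / [kg·m²·s⁻¹] = s
  (B) s
  (C) Hz⁻¹ = (s⁻¹)⁻¹ = s
  (D) [kg⁻¹·m⁻²·s⁴·A²] · [kg·m²·s⁻³·A⁻¹] = s·A
All reduce to s except (D), which is s·A.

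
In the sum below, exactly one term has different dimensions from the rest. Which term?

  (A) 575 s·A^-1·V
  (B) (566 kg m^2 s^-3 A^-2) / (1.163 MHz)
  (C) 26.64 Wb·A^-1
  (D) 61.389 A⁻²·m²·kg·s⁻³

(D)

Work out the base dimensions of each:
  (A) V·s·A⁻¹ = J·C⁻¹·s·A⁻¹ = kg·m²·s⁻²·A⁻²
  (B) [kg·m²·s⁻³·A⁻²] / [s⁻¹] = kg·m²·s⁻²·A⁻²
  (C) Wb·A⁻¹ = V·s·A⁻¹ = kg·m²·s⁻²·A⁻²
  (D) kg·m²·s⁻³·A⁻²
All reduce to kg·m²·s⁻²·A⁻² except (D), which is kg·m²·s⁻³·A⁻².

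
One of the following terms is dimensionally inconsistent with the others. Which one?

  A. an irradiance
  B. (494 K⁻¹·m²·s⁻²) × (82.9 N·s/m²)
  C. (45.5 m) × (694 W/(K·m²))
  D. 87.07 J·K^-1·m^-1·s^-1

A.

Dimensions:
  A. [irradiance] = kg·s⁻³
  B. [m²·s⁻²·K⁻¹] · [kg·m⁻¹·s⁻¹] = kg·m·s⁻³·K⁻¹
  C. [m] · [kg·s⁻³·K⁻¹] = kg·m·s⁻³·K⁻¹
  D. J·s⁻¹·m⁻¹·K⁻¹ = N·m·s⁻¹·m⁻¹·K⁻¹ = kg·m·s⁻³·K⁻¹
All reduce to kg·m·s⁻³·K⁻¹ except A., which is kg·s⁻³.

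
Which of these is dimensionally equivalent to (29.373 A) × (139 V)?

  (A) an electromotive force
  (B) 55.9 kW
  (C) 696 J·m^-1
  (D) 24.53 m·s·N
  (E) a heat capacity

Reference: [A] · [kg·m²·s⁻³·A⁻¹] = kg·m²·s⁻³.
Each option:
  (A) [electromotive force] = kg·m²·s⁻³·A⁻¹
  (B) W = J·s⁻¹ = kg·m²·s⁻³  ← same
  (C) J·m⁻¹ = N·m·m⁻¹ = kg·m·s⁻²
  (D) N·m·s = kg·m·s⁻²·m·s = kg·m²·s⁻¹
  (E) [heat capacity] = kg·m²·s⁻²·K⁻¹
Only (B) matches kg·m²·s⁻³.

(B)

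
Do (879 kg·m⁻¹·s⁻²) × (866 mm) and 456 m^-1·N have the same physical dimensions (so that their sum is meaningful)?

Dimensions:
  (879 kg·m⁻¹·s⁻²) × (866 mm):  [kg·m⁻¹·s⁻²] · [m] = kg·s⁻²
  456 m^-1·N:  N·m⁻¹ = kg·m·s⁻²·m⁻¹ = kg·s⁻²
Both are kg·s⁻², so they have the same dimensions and can be added.

Yes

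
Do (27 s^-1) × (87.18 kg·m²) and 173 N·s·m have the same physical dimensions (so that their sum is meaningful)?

Dimensions:
  (27 s^-1) × (87.18 kg·m²):  [s⁻¹] · [kg·m²] = kg·m²·s⁻¹
  173 N·s·m:  N·m·s = kg·m·s⁻²·m·s = kg·m²·s⁻¹
Both are kg·m²·s⁻¹, so they have the same dimensions and can be added.

Yes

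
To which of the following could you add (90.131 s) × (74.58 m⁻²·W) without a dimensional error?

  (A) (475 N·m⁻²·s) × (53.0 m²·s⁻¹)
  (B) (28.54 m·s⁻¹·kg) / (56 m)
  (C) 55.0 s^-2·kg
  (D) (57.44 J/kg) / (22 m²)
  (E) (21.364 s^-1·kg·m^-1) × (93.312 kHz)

(C)

Reference: [s] · [kg·s⁻³] = kg·s⁻².
Each option:
  (A) [kg·m⁻¹·s⁻¹] · [m²·s⁻¹] = kg·m·s⁻²
  (B) [kg·m·s⁻¹] / [m] = kg·s⁻¹
  (C) kg·s⁻²  ← same
  (D) [m²·s⁻²] / [m²] = s⁻²
  (E) [kg·m⁻¹·s⁻¹] · [s⁻¹] = kg·m⁻¹·s⁻²
Only (C) matches kg·s⁻².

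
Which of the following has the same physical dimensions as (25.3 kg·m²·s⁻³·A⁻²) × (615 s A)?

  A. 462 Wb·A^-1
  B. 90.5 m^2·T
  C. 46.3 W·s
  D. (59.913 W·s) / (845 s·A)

B.

Reference: [kg·m²·s⁻³·A⁻²] · [s·A] = kg·m²·s⁻²·A⁻¹.
Each option:
  A. Wb·A⁻¹ = V·s·A⁻¹ = kg·m²·s⁻²·A⁻²
  B. T·m² = Wb·m⁻²·m² = kg·m²·s⁻²·A⁻¹  ← same
  C. W·s = J·s⁻¹·s = kg·m²·s⁻²
  D. [kg·m²·s⁻²] / [s·A] = kg·m²·s⁻³·A⁻¹
Only B. matches kg·m²·s⁻²·A⁻¹.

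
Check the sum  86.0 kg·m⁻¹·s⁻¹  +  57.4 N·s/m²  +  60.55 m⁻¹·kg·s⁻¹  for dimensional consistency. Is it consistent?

Dimensions:
  86.0 kg·m⁻¹·s⁻¹:  kg·m⁻¹·s⁻¹
  57.4 N·s/m²:  N·s·m⁻² = kg·m·s⁻²·s·m⁻² = kg·m⁻¹·s⁻¹
  60.55 m⁻¹·kg·s⁻¹:  kg·m⁻¹·s⁻¹
Every term reduces to kg·m⁻¹·s⁻¹.

Yes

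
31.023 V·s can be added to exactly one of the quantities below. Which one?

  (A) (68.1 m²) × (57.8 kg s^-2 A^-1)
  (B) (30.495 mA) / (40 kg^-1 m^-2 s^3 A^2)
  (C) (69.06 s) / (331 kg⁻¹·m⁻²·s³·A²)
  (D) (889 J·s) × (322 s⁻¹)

Reference: V·s = J·C⁻¹·s = kg·m²·s⁻²·A⁻¹.
Each option:
  (A) [m²] · [kg·s⁻²·A⁻¹] = kg·m²·s⁻²·A⁻¹  ← same
  (B) [A] / [kg⁻¹·m⁻²·s³·A²] = kg·m²·s⁻³·A⁻¹
  (C) [s] / [kg⁻¹·m⁻²·s³·A²] = kg·m²·s⁻²·A⁻²
  (D) [kg·m²·s⁻¹] · [s⁻¹] = kg·m²·s⁻²
Only (A) matches kg·m²·s⁻²·A⁻¹.

(A)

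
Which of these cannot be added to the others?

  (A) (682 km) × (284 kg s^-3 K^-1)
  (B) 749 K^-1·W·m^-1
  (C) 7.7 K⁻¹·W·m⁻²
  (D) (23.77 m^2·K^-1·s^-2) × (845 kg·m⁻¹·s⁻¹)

(C)

Work out the base dimensions of each:
  (A) [m] · [kg·s⁻³·K⁻¹] = kg·m·s⁻³·K⁻¹
  (B) W·m⁻¹·K⁻¹ = J·s⁻¹·m⁻¹·K⁻¹ = kg·m·s⁻³·K⁻¹
  (C) W·m⁻²·K⁻¹ = J·s⁻¹·m⁻²·K⁻¹ = kg·s⁻³·K⁻¹
  (D) [m²·s⁻²·K⁻¹] · [kg·m⁻¹·s⁻¹] = kg·m·s⁻³·K⁻¹
All reduce to kg·m·s⁻³·K⁻¹ except (C), which is kg·s⁻³·K⁻¹.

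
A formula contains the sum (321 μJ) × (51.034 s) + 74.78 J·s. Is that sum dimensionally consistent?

In SI base units:
  (321 μJ) × (51.034 s):  [kg·m²·s⁻²] · [s] = kg·m²·s⁻¹
  74.78 J·s:  J·s = N·m·s = kg·m²·s⁻¹
Both are kg·m²·s⁻¹, so they have the same dimensions and can be added.

Yes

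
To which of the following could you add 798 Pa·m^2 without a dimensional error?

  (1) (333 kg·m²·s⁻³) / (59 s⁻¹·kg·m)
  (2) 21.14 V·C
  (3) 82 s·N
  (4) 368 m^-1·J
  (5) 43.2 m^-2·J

Reference: Pa·m² = N·m⁻²·m² = kg·m·s⁻².
Each option:
  (1) [kg·m²·s⁻³] / [kg·m·s⁻¹] = m·s⁻²
  (2) C·V = s·A·J·C⁻¹ = kg·m²·s⁻²
  (3) N·s = kg·m·s⁻²·s = kg·m·s⁻¹
  (4) J·m⁻¹ = N·m·m⁻¹ = kg·m·s⁻²  ← same
  (5) J·m⁻² = N·m·m⁻² = kg·s⁻²
Only (4) matches kg·m·s⁻².

(4)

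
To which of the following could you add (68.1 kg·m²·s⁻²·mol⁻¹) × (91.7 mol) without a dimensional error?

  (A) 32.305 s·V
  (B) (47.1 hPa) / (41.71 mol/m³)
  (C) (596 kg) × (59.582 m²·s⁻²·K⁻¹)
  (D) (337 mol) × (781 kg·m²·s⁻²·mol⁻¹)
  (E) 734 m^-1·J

Reference: [kg·m²·s⁻²·mol⁻¹] · [mol] = kg·m²·s⁻².
Each option:
  (A) V·s = J·C⁻¹·s = kg·m²·s⁻²·A⁻¹
  (B) [kg·m⁻¹·s⁻²] / [m⁻³·mol] = kg·m²·s⁻²·mol⁻¹
  (C) [kg] · [m²·s⁻²·K⁻¹] = kg·m²·s⁻²·K⁻¹
  (D) [mol] · [kg·m²·s⁻²·mol⁻¹] = kg·m²·s⁻²  ← same
  (E) J·m⁻¹ = N·m·m⁻¹ = kg·m·s⁻²
Only (D) matches kg·m²·s⁻².

(D)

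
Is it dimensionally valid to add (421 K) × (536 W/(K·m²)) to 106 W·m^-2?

Yes

Expand each in SI base units:
  (421 K) × (536 W/(K·m²)):  [K] · [kg·s⁻³·K⁻¹] = kg·s⁻³
  106 W·m^-2:  W·m⁻² = J·s⁻¹·m⁻² = kg·s⁻³
Both are kg·s⁻³, so they have the same dimensions and can be added.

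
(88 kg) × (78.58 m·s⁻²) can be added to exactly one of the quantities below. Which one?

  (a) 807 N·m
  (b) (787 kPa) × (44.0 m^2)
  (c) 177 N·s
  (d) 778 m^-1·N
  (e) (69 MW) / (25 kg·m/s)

(b)

Reference: [kg] · [m·s⁻²] = kg·m·s⁻².
Each option:
  (a) N·m = kg·m·s⁻²·m = kg·m²·s⁻²
  (b) [kg·m⁻¹·s⁻²] · [m²] = kg·m·s⁻²  ← same
  (c) N·s = kg·m·s⁻²·s = kg·m·s⁻¹
  (d) N·m⁻¹ = kg·m·s⁻²·m⁻¹ = kg·s⁻²
  (e) [kg·m²·s⁻³] / [kg·m·s⁻¹] = m·s⁻²
Only (b) matches kg·m·s⁻².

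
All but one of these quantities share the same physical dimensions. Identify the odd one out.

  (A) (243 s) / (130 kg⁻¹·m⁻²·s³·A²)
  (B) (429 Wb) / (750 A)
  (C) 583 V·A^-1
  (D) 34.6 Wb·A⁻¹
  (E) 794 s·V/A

(C)

Dimensions:
  (A) [s] / [kg⁻¹·m⁻²·s³·A²] = kg·m²·s⁻²·A⁻²
  (B) [kg·m²·s⁻²·A⁻¹] / [A] = kg·m²·s⁻²·A⁻²
  (C) V·A⁻¹ = J·C⁻¹·A⁻¹ = kg·m²·s⁻³·A⁻²
  (D) Wb·A⁻¹ = V·s·A⁻¹ = kg·m²·s⁻²·A⁻²
  (E) V·s·A⁻¹ = J·C⁻¹·s·A⁻¹ = kg·m²·s⁻²·A⁻²
All reduce to kg·m²·s⁻²·A⁻² except (C), which is kg·m²·s⁻³·A⁻².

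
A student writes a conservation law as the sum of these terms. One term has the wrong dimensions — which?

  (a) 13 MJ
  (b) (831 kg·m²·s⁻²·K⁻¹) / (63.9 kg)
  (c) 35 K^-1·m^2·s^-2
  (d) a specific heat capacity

(a)

Work out the base dimensions of each:
  (a) J = N·m = kg·m²·s⁻²
  (b) [kg·m²·s⁻²·K⁻¹] / [kg] = m²·s⁻²·K⁻¹
  (c) m²·s⁻²·K⁻¹
  (d) [specific heat capacity] = m²·s⁻²·K⁻¹
All reduce to m²·s⁻²·K⁻¹ except (a), which is kg·m²·s⁻².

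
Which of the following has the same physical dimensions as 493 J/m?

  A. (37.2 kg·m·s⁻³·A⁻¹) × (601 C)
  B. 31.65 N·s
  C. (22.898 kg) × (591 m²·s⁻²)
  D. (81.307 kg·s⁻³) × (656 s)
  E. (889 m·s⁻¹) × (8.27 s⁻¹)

A.

Reference: J·m⁻¹ = N·m·m⁻¹ = kg·m·s⁻².
Each option:
  A. [kg·m·s⁻³·A⁻¹] · [s·A] = kg·m·s⁻²  ← same
  B. N·s = kg·m·s⁻²·s = kg·m·s⁻¹
  C. [kg] · [m²·s⁻²] = kg·m²·s⁻²
  D. [kg·s⁻³] · [s] = kg·s⁻²
  E. [m·s⁻¹] · [s⁻¹] = m·s⁻²
Only A. matches kg·m·s⁻².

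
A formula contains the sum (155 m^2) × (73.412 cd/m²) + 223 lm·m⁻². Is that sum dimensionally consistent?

In SI base units:
  (155 m^2) × (73.412 cd/m²):  [m²] · [m⁻²·cd] = cd
  223 lm·m⁻²:  lm·m⁻² = cd·m⁻² = m⁻²·cd
cd ≠ m⁻²·cd, so they cannot be added.

No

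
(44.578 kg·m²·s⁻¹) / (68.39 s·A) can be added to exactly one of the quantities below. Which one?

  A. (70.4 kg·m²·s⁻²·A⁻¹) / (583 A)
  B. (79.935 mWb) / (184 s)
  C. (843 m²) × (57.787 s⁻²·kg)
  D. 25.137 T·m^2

D.

Reference: [kg·m²·s⁻¹] / [s·A] = kg·m²·s⁻²·A⁻¹.
Each option:
  A. [kg·m²·s⁻²·A⁻¹] / [A] = kg·m²·s⁻²·A⁻²
  B. [kg·m²·s⁻²·A⁻¹] / [s] = kg·m²·s⁻³·A⁻¹
  C. [m²] · [kg·s⁻²] = kg·m²·s⁻²
  D. T·m² = Wb·m⁻²·m² = kg·m²·s⁻²·A⁻¹  ← same
Only D. matches kg·m²·s⁻²·A⁻¹.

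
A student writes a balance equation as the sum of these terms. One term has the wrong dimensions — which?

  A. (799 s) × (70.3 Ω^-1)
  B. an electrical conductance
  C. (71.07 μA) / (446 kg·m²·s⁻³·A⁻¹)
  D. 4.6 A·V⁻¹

A.

In SI base units:
  A. [s] · [kg⁻¹·m⁻²·s³·A²] = kg⁻¹·m⁻²·s⁴·A²
  B. [electrical conductance] = kg⁻¹·m⁻²·s³·A²
  C. [A] / [kg·m²·s⁻³·A⁻¹] = kg⁻¹·m⁻²·s³·A²
  D. A·V⁻¹ = A·(J·C⁻¹)⁻¹ = kg⁻¹·m⁻²·s³·A²
All reduce to kg⁻¹·m⁻²·s³·A² except A., which is kg⁻¹·m⁻²·s⁴·A².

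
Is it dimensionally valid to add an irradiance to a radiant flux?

Expand each in SI base units:
  an irradiance:  [irradiance] = kg·s⁻³
  a radiant flux:  [radiant flux] = kg·m²·s⁻³
kg·s⁻³ ≠ kg·m²·s⁻³, so they cannot be added.

No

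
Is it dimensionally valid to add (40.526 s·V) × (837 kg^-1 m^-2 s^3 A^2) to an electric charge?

Yes

Expand each in SI base units:
  (40.526 s·V) × (837 kg^-1 m^-2 s^3 A^2):  [kg·m²·s⁻²·A⁻¹] · [kg⁻¹·m⁻²·s³·A²] = s·A
  an electric charge:  [electric charge] = s·A
Both are s·A, so they have the same dimensions and can be added.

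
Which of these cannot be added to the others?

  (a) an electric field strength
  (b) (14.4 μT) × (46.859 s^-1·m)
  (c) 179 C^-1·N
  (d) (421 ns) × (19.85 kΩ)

(d)

Reduce each to base SI dimensions:
  (a) [electric field strength] = kg·m·s⁻³·A⁻¹
  (b) [kg·s⁻²·A⁻¹] · [m·s⁻¹] = kg·m·s⁻³·A⁻¹
  (c) N·C⁻¹ = kg·m·s⁻²·(s·A)⁻¹ = kg·m·s⁻³·A⁻¹
  (d) [s] · [kg·m²·s⁻³·A⁻²] = kg·m²·s⁻²·A⁻²
All reduce to kg·m·s⁻³·A⁻¹ except (d), which is kg·m²·s⁻²·A⁻².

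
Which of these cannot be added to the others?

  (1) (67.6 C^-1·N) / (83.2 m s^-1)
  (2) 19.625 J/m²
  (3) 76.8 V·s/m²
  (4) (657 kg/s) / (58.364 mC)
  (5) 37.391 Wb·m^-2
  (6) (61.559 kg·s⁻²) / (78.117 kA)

(2)

Dimensions:
  (1) [kg·m·s⁻³·A⁻¹] / [m·s⁻¹] = kg·s⁻²·A⁻¹
  (2) J·m⁻² = N·m·m⁻² = kg·s⁻²
  (3) V·s·m⁻² = J·C⁻¹·s·m⁻² = kg·s⁻²·A⁻¹
  (4) [kg·s⁻¹] / [s·A] = kg·s⁻²·A⁻¹
  (5) Wb·m⁻² = V·s·m⁻² = kg·s⁻²·A⁻¹
  (6) [kg·s⁻²] / [A] = kg·s⁻²·A⁻¹
All reduce to kg·s⁻²·A⁻¹ except (2), which is kg·s⁻².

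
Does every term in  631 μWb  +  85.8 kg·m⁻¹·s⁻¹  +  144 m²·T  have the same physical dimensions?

Expand each in SI base units:
  631 μWb:  Wb = V·s = kg·m²·s⁻²·A⁻¹
  85.8 kg·m⁻¹·s⁻¹:  kg·m⁻¹·s⁻¹
  144 m²·T:  T·m² = Wb·m⁻²·m² = kg·m²·s⁻²·A⁻¹
The terms do not share a single dimension (kg·m²·s⁻²·A⁻¹ vs kg·m⁻¹·s⁻¹).

No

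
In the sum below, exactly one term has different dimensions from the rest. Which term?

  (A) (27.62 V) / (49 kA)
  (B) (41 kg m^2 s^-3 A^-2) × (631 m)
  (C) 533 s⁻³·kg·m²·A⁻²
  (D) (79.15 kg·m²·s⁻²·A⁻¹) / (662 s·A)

Work out the base dimensions of each:
  (A) [kg·m²·s⁻³·A⁻¹] / [A] = kg·m²·s⁻³·A⁻²
  (B) [kg·m²·s⁻³·A⁻²] · [m] = kg·m³·s⁻³·A⁻²
  (C) kg·m²·s⁻³·A⁻²
  (D) [kg·m²·s⁻²·A⁻¹] / [s·A] = kg·m²·s⁻³·A⁻²
All reduce to kg·m²·s⁻³·A⁻² except (B), which is kg·m³·s⁻³·A⁻².

(B)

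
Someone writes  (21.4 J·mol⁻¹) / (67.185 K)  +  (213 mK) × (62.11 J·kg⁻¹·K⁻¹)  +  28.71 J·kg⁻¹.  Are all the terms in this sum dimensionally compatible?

No

Dimensions:
  (21.4 J·mol⁻¹) / (67.185 K):  [kg·m²·s⁻²·mol⁻¹] / [K] = kg·m²·s⁻²·K⁻¹·mol⁻¹
  (213 mK) × (62.11 J·kg⁻¹·K⁻¹):  [K] · [m²·s⁻²·K⁻¹] = m²·s⁻²
  28.71 J·kg⁻¹:  J·kg⁻¹ = N·m·kg⁻¹ = m²·s⁻²
The terms do not share a single dimension (kg·m²·s⁻²·K⁻¹·mol⁻¹ vs m²·s⁻²).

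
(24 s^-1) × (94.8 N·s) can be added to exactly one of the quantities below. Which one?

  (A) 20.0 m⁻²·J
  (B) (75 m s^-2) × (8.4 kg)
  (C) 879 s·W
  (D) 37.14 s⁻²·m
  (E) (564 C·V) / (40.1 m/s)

Reference: [s⁻¹] · [kg·m·s⁻¹] = kg·m·s⁻².
Each option:
  (A) J·m⁻² = N·m·m⁻² = kg·s⁻²
  (B) [m·s⁻²] · [kg] = kg·m·s⁻²  ← same
  (C) W·s = J·s⁻¹·s = kg·m²·s⁻²
  (D) m·s⁻²
  (E) [kg·m²·s⁻²] / [m·s⁻¹] = kg·m·s⁻¹
Only (B) matches kg·m·s⁻².

(B)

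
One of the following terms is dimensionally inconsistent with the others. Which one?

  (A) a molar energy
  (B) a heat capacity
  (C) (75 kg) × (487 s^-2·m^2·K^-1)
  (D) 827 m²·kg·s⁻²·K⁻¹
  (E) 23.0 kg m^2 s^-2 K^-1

Dimensions:
  (A) [molar energy] = kg·m²·s⁻²·mol⁻¹
  (B) [heat capacity] = kg·m²·s⁻²·K⁻¹
  (C) [kg] · [m²·s⁻²·K⁻¹] = kg·m²·s⁻²·K⁻¹
  (D) kg·m²·s⁻²·K⁻¹
  (E) kg·m²·s⁻²·K⁻¹
All reduce to kg·m²·s⁻²·K⁻¹ except (A), which is kg·m²·s⁻²·mol⁻¹.

(A)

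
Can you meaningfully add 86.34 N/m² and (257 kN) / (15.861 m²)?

In SI base units:
  86.34 N/m²:  N·m⁻² = kg·m·s⁻²·m⁻² = kg·m⁻¹·s⁻²
  (257 kN) / (15.861 m²):  [kg·m·s⁻²] / [m²] = kg·m⁻¹·s⁻²
Both are kg·m⁻¹·s⁻², so they have the same dimensions and can be added.

Yes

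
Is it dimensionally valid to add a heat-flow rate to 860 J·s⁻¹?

Yes

Expand each in SI base units:
  a heat-flow rate:  [heat-flow rate] = kg·m²·s⁻³
  860 J·s⁻¹:  J·s⁻¹ = N·m·s⁻¹ = kg·m²·s⁻³
Both are kg·m²·s⁻³, so they have the same dimensions and can be added.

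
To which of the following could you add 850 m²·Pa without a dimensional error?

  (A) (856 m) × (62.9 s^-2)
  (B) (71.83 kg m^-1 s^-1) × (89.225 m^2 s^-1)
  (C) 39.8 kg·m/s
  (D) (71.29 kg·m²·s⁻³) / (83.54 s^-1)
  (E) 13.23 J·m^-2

(B)

Reference: Pa·m² = N·m⁻²·m² = kg·m·s⁻².
Each option:
  (A) [m] · [s⁻²] = m·s⁻²
  (B) [kg·m⁻¹·s⁻¹] · [m²·s⁻¹] = kg·m·s⁻²  ← same
  (C) kg·m·s⁻¹
  (D) [kg·m²·s⁻³] / [s⁻¹] = kg·m²·s⁻²
  (E) J·m⁻² = N·m·m⁻² = kg·s⁻²
Only (B) matches kg·m·s⁻².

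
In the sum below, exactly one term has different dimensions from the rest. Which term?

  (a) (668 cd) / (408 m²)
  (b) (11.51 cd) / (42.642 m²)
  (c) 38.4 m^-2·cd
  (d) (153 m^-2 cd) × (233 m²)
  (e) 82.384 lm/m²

(d)

Reduce each to base SI dimensions:
  (a) [cd] / [m²] = m⁻²·cd
  (b) [cd] / [m²] = m⁻²·cd
  (c) cd·m⁻² = m⁻²·cd
  (d) [m⁻²·cd] · [m²] = cd
  (e) lm·m⁻² = cd·m⁻² = m⁻²·cd
All reduce to m⁻²·cd except (d), which is cd.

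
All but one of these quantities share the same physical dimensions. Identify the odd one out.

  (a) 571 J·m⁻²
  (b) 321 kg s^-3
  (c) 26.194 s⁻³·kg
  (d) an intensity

(a)

Reduce each to base SI dimensions:
  (a) J·m⁻² = N·m·m⁻² = kg·s⁻²
  (b) kg·s⁻³
  (c) kg·s⁻³
  (d) [intensity] = kg·s⁻³
All reduce to kg·s⁻³ except (a), which is kg·s⁻².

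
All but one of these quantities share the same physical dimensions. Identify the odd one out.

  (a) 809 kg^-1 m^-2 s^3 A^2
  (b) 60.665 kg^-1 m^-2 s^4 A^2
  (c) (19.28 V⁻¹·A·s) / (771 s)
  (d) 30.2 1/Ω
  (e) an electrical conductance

In SI base units:
  (a) kg⁻¹·m⁻²·s³·A²
  (b) kg⁻¹·m⁻²·s⁴·A²
  (c) [kg⁻¹·m⁻²·s⁴·A²] / [s] = kg⁻¹·m⁻²·s³·A²
  (d) Ω⁻¹ = (V·A⁻¹)⁻¹ = kg⁻¹·m⁻²·s³·A²
  (e) [electrical conductance] = kg⁻¹·m⁻²·s³·A²
All reduce to kg⁻¹·m⁻²·s³·A² except (b), which is kg⁻¹·m⁻²·s⁴·A².

(b)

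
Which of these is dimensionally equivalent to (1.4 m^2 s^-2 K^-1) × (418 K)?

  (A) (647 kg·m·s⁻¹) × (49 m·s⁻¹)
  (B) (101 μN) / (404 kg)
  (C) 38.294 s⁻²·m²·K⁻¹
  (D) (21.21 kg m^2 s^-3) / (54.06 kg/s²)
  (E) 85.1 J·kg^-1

Reference: [m²·s⁻²·K⁻¹] · [K] = m²·s⁻².
Each option:
  (A) [kg·m·s⁻¹] · [m·s⁻¹] = kg·m²·s⁻²
  (B) [kg·m·s⁻²] / [kg] = m·s⁻²
  (C) m²·s⁻²·K⁻¹
  (D) [kg·m²·s⁻³] / [kg·s⁻²] = m²·s⁻¹
  (E) J·kg⁻¹ = N·m·kg⁻¹ = m²·s⁻²  ← same
Only (E) matches m²·s⁻².

(E)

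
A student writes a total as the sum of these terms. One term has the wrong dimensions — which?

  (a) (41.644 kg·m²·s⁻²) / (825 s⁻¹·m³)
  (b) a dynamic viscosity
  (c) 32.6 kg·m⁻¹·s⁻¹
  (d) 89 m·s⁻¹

In SI base units:
  (a) [kg·m²·s⁻²] / [m³·s⁻¹] = kg·m⁻¹·s⁻¹
  (b) [dynamic viscosity] = kg·m⁻¹·s⁻¹
  (c) kg·m⁻¹·s⁻¹
  (d) m·s⁻¹
All reduce to kg·m⁻¹·s⁻¹ except (d), which is m·s⁻¹.

(d)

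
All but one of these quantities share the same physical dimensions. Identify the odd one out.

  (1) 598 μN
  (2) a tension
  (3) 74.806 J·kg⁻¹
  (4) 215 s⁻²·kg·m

(3)

Reduce each to base SI dimensions:
  (1) N = kg·m·s⁻²
  (2) [tension] = kg·m·s⁻²
  (3) J·kg⁻¹ = N·m·kg⁻¹ = m²·s⁻²
  (4) kg·m·s⁻²
All reduce to kg·m·s⁻² except (3), which is m²·s⁻².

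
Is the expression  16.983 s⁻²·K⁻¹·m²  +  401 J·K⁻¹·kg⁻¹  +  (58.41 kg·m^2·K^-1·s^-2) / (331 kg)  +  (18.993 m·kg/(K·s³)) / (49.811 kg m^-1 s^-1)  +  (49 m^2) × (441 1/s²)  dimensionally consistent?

Work out the base dimensions of each:
  16.983 s⁻²·K⁻¹·m²:  m²·s⁻²·K⁻¹
  401 J·K⁻¹·kg⁻¹:  J·kg⁻¹·K⁻¹ = N·m·kg⁻¹·K⁻¹ = m²·s⁻²·K⁻¹
  (58.41 kg·m^2·K^-1·s^-2) / (331 kg):  [kg·m²·s⁻²·K⁻¹] / [kg] = m²·s⁻²·K⁻¹
  (18.993 m·kg/(K·s³)) / (49.811 kg m^-1 s^-1):  [kg·m·s⁻³·K⁻¹] / [kg·m⁻¹·s⁻¹] = m²·s⁻²·K⁻¹
  (49 m^2) × (441 1/s²):  [m²] · [s⁻²] = m²·s⁻²
The terms do not share a single dimension (m²·s⁻² vs m²·s⁻²·K⁻¹).

No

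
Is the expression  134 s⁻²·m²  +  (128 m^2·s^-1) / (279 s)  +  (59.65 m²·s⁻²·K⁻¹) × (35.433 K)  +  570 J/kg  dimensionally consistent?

In SI base units:
  134 s⁻²·m²:  m²·s⁻²
  (128 m^2·s^-1) / (279 s):  [m²·s⁻¹] / [s] = m²·s⁻²
  (59.65 m²·s⁻²·K⁻¹) × (35.433 K):  [m²·s⁻²·K⁻¹] · [K] = m²·s⁻²
  570 J/kg:  J·kg⁻¹ = N·m·kg⁻¹ = m²·s⁻²
Every term reduces to m²·s⁻².

Yes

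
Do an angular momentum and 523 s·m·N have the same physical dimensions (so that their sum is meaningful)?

Expand each in SI base units:
  an angular momentum:  [angular momentum] = kg·m²·s⁻¹
  523 s·m·N:  N·m·s = kg·m·s⁻²·m·s = kg·m²·s⁻¹
Both are kg·m²·s⁻¹, so they have the same dimensions and can be added.

Yes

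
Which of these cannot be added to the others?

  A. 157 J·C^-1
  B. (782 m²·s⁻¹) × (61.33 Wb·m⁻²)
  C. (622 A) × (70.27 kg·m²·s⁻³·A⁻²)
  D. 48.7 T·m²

In SI base units:
  A. J·C⁻¹ = N·m·(s·A)⁻¹ = kg·m²·s⁻³·A⁻¹
  B. [m²·s⁻¹] · [kg·s⁻²·A⁻¹] = kg·m²·s⁻³·A⁻¹
  C. [A] · [kg·m²·s⁻³·A⁻²] = kg·m²·s⁻³·A⁻¹
  D. T·m² = Wb·m⁻²·m² = kg·m²·s⁻²·A⁻¹
All reduce to kg·m²·s⁻³·A⁻¹ except D., which is kg·m²·s⁻²·A⁻¹.

D.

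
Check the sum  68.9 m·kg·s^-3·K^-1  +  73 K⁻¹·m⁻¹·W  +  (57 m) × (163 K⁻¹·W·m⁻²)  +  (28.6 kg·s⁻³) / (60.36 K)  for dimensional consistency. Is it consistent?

No

Work out the base dimensions of each:
  68.9 m·kg·s^-3·K^-1:  kg·m·s⁻³·K⁻¹
  73 K⁻¹·m⁻¹·W:  W·m⁻¹·K⁻¹ = J·s⁻¹·m⁻¹·K⁻¹ = kg·m·s⁻³·K⁻¹
  (57 m) × (163 K⁻¹·W·m⁻²):  [m] · [kg·s⁻³·K⁻¹] = kg·m·s⁻³·K⁻¹
  (28.6 kg·s⁻³) / (60.36 K):  [kg·s⁻³] / [K] = kg·s⁻³·K⁻¹
The terms do not share a single dimension (kg·m·s⁻³·K⁻¹ vs kg·s⁻³·K⁻¹).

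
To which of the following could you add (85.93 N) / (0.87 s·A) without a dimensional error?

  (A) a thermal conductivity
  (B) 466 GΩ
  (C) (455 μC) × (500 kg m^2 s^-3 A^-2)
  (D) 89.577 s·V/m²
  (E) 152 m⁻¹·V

Reference: [kg·m·s⁻²] / [s·A] = kg·m·s⁻³·A⁻¹.
Each option:
  (A) [thermal conductivity] = kg·m·s⁻³·K⁻¹
  (B) Ω = V·A⁻¹ = kg·m²·s⁻³·A⁻²
  (C) [s·A] · [kg·m²·s⁻³·A⁻²] = kg·m²·s⁻²·A⁻¹
  (D) V·s·m⁻² = J·C⁻¹·s·m⁻² = kg·s⁻²·A⁻¹
  (E) V·m⁻¹ = J·C⁻¹·m⁻¹ = kg·m·s⁻³·A⁻¹  ← same
Only (E) matches kg·m·s⁻³·A⁻¹.

(E)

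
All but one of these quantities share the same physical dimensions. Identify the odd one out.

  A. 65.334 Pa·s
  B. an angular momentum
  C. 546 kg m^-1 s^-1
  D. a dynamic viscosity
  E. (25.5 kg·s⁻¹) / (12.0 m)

Dimensions:
  A. Pa·s = N·m⁻²·s = kg·m⁻¹·s⁻¹
  B. [angular momentum] = kg·m²·s⁻¹
  C. kg·m⁻¹·s⁻¹
  D. [dynamic viscosity] = kg·m⁻¹·s⁻¹
  E. [kg·s⁻¹] / [m] = kg·m⁻¹·s⁻¹
All reduce to kg·m⁻¹·s⁻¹ except B., which is kg·m²·s⁻¹.

B.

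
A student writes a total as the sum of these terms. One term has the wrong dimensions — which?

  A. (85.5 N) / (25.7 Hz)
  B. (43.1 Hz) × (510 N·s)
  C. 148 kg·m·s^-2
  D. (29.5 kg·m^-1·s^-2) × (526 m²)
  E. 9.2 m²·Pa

Dimensions:
  A. [kg·m·s⁻²] / [s⁻¹] = kg·m·s⁻¹
  B. [s⁻¹] · [kg·m·s⁻¹] = kg·m·s⁻²
  C. kg·m·s⁻²
  D. [kg·m⁻¹·s⁻²] · [m²] = kg·m·s⁻²
  E. Pa·m² = N·m⁻²·m² = kg·m·s⁻²
All reduce to kg·m·s⁻² except A., which is kg·m·s⁻¹.

A.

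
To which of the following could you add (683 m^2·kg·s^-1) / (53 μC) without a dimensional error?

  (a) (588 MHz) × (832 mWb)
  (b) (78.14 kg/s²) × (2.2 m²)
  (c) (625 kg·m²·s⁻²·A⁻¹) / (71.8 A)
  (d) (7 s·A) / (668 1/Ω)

Reference: [kg·m²·s⁻¹] / [s·A] = kg·m²·s⁻²·A⁻¹.
Each option:
  (a) [s⁻¹] · [kg·m²·s⁻²·A⁻¹] = kg·m²·s⁻³·A⁻¹
  (b) [kg·s⁻²] · [m²] = kg·m²·s⁻²
  (c) [kg·m²·s⁻²·A⁻¹] / [A] = kg·m²·s⁻²·A⁻²
  (d) [s·A] / [kg⁻¹·m⁻²·s³·A²] = kg·m²·s⁻²·A⁻¹  ← same
Only (d) matches kg·m²·s⁻²·A⁻¹.

(d)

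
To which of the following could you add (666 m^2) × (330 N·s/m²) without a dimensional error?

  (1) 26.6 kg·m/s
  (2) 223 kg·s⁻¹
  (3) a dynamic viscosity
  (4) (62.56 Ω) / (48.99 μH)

(1)

Reference: [m²] · [kg·m⁻¹·s⁻¹] = kg·m·s⁻¹.
Each option:
  (1) kg·m·s⁻¹  ← same
  (2) kg·s⁻¹
  (3) [dynamic viscosity] = kg·m⁻¹·s⁻¹
  (4) [kg·m²·s⁻³·A⁻²] / [kg·m²·s⁻²·A⁻²] = s⁻¹
Only (1) matches kg·m·s⁻¹.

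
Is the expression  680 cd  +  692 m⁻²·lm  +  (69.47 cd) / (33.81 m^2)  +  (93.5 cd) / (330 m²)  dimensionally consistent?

No

Expand each in SI base units:
  680 cd:  cd
  692 m⁻²·lm:  lm·m⁻² = cd·m⁻² = m⁻²·cd
  (69.47 cd) / (33.81 m^2):  [cd] / [m²] = m⁻²·cd
  (93.5 cd) / (330 m²):  [cd] / [m²] = m⁻²·cd
The terms do not share a single dimension (cd vs m⁻²·cd).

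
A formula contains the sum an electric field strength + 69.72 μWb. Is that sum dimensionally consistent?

No

Reduce each to base SI dimensions:
  an electric field strength:  [electric field strength] = kg·m·s⁻³·A⁻¹
  69.72 μWb:  Wb = V·s = kg·m²·s⁻²·A⁻¹
kg·m·s⁻³·A⁻¹ ≠ kg·m²·s⁻²·A⁻¹, so they cannot be added.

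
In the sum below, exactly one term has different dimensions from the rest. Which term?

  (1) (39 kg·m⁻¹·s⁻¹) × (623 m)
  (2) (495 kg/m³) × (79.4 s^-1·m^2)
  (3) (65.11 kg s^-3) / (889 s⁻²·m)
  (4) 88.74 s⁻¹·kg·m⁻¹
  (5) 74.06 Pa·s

(1)

In SI base units:
  (1) [kg·m⁻¹·s⁻¹] · [m] = kg·s⁻¹
  (2) [kg·m⁻³] · [m²·s⁻¹] = kg·m⁻¹·s⁻¹
  (3) [kg·s⁻³] / [m·s⁻²] = kg·m⁻¹·s⁻¹
  (4) kg·m⁻¹·s⁻¹
  (5) Pa·s = N·m⁻²·s = kg·m⁻¹·s⁻¹
All reduce to kg·m⁻¹·s⁻¹ except (1), which is kg·s⁻¹.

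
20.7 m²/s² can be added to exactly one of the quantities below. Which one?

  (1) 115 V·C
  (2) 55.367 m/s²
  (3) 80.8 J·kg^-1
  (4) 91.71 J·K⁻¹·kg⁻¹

(3)

Reference: m²·s⁻².
Each option:
  (1) C·V = s·A·J·C⁻¹ = kg·m²·s⁻²
  (2) m·s⁻²
  (3) J·kg⁻¹ = N·m·kg⁻¹ = m²·s⁻²  ← same
  (4) J·kg⁻¹·K⁻¹ = N·m·kg⁻¹·K⁻¹ = m²·s⁻²·K⁻¹
Only (3) matches m²·s⁻².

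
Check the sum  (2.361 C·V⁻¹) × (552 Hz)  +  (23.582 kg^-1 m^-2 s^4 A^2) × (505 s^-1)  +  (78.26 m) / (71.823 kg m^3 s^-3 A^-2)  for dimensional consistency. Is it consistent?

Yes

Work out the base dimensions of each:
  (2.361 C·V⁻¹) × (552 Hz):  [kg⁻¹·m⁻²·s⁴·A²] · [s⁻¹] = kg⁻¹·m⁻²·s³·A²
  (23.582 kg^-1 m^-2 s^4 A^2) × (505 s^-1):  [kg⁻¹·m⁻²·s⁴·A²] · [s⁻¹] = kg⁻¹·m⁻²·s³·A²
  (78.26 m) / (71.823 kg m^3 s^-3 A^-2):  [m] / [kg·m³·s⁻³·A⁻²] = kg⁻¹·m⁻²·s³·A²
Every term reduces to kg⁻¹·m⁻²·s³·A².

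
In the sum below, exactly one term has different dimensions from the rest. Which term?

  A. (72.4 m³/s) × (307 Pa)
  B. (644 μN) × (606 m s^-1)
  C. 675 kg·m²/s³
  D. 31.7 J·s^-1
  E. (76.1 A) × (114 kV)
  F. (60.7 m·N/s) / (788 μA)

In SI base units:
  A. [m³·s⁻¹] · [kg·m⁻¹·s⁻²] = kg·m²·s⁻³
  B. [kg·m·s⁻²] · [m·s⁻¹] = kg·m²·s⁻³
  C. kg·m²·s⁻³
  D. J·s⁻¹ = N·m·s⁻¹ = kg·m²·s⁻³
  E. [A] · [kg·m²·s⁻³·A⁻¹] = kg·m²·s⁻³
  F. [kg·m²·s⁻³] / [A] = kg·m²·s⁻³·A⁻¹
All reduce to kg·m²·s⁻³ except F., which is kg·m²·s⁻³·A⁻¹.

F.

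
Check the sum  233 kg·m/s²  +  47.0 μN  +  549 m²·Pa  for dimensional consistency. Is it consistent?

Expand each in SI base units:
  233 kg·m/s²:  kg·m·s⁻²
  47.0 μN:  N = kg·m·s⁻²
  549 m²·Pa:  Pa·m² = N·m⁻²·m² = kg·m·s⁻²
Every term reduces to kg·m·s⁻².

Yes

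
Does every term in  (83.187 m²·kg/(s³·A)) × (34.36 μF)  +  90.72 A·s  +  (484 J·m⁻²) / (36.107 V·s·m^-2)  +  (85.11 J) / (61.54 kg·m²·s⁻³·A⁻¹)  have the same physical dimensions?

No

Expand each in SI base units:
  (83.187 m²·kg/(s³·A)) × (34.36 μF):  [kg·m²·s⁻³·A⁻¹] · [kg⁻¹·m⁻²·s⁴·A²] = s·A
  90.72 A·s:  A·s = s·A
  (484 J·m⁻²) / (36.107 V·s·m^-2):  [kg·s⁻²] / [kg·s⁻²·A⁻¹] = A
  (85.11 J) / (61.54 kg·m²·s⁻³·A⁻¹):  [kg·m²·s⁻²] / [kg·m²·s⁻³·A⁻¹] = s·A
The terms do not share a single dimension (A vs s·A).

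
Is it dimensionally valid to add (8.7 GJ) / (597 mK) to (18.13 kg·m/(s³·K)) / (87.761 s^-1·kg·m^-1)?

No

In SI base units:
  (8.7 GJ) / (597 mK):  [kg·m²·s⁻²] / [K] = kg·m²·s⁻²·K⁻¹
  (18.13 kg·m/(s³·K)) / (87.761 s^-1·kg·m^-1):  [kg·m·s⁻³·K⁻¹] / [kg·m⁻¹·s⁻¹] = m²·s⁻²·K⁻¹
kg·m²·s⁻²·K⁻¹ ≠ m²·s⁻²·K⁻¹, so they cannot be added.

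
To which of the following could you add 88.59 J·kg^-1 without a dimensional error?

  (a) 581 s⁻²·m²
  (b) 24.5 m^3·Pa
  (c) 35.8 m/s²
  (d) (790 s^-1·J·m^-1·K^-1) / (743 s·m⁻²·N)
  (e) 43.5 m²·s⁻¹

(a)

Reference: J·kg⁻¹ = N·m·kg⁻¹ = m²·s⁻².
Each option:
  (a) m²·s⁻²  ← same
  (b) Pa·m³ = N·m⁻²·m³ = kg·m²·s⁻²
  (c) m·s⁻²
  (d) [kg·m·s⁻³·K⁻¹] / [kg·m⁻¹·s⁻¹] = m²·s⁻²·K⁻¹
  (e) m²·s⁻¹
Only (a) matches m²·s⁻².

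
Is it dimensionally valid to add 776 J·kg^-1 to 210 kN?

No

Work out the base dimensions of each:
  776 J·kg^-1:  J·kg⁻¹ = N·m·kg⁻¹ = m²·s⁻²
  210 kN:  N = kg·m·s⁻²
m²·s⁻² ≠ kg·m·s⁻², so they cannot be added.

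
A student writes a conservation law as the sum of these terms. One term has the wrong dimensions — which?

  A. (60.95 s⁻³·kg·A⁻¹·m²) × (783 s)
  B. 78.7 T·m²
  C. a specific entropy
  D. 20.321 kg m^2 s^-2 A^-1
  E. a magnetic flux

C.

Dimensions:
  A. [kg·m²·s⁻³·A⁻¹] · [s] = kg·m²·s⁻²·A⁻¹
  B. T·m² = Wb·m⁻²·m² = kg·m²·s⁻²·A⁻¹
  C. [specific entropy] = m²·s⁻²·K⁻¹
  D. kg·m²·s⁻²·A⁻¹
  E. [magnetic flux] = kg·m²·s⁻²·A⁻¹
All reduce to kg·m²·s⁻²·A⁻¹ except C., which is m²·s⁻²·K⁻¹.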